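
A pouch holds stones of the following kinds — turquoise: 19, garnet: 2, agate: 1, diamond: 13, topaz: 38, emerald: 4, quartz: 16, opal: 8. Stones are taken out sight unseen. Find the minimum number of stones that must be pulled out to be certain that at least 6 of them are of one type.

An adversary could hand out at most 5 stones per type (garnet, agate, emerald run out sooner): 5 + 2 + 1 + 5 + 5 + 4 + 5 + 5 = 32 stones and still no type has 6.
One more stone lands in a type already at 5, so 33 draws are enough and 32 are not.

33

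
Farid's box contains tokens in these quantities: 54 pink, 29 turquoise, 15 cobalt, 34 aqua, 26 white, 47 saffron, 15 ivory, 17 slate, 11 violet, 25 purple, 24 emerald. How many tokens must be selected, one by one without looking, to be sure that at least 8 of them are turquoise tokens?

276

In the worst case for collecting turquoise tokens, every non-turquoise token comes out first.
There are 54 + 15 + 34 + 26 + 47 + 15 + 17 + 11 + 25 + 24 = 268 non-turquoise tokens altogether.
After those, each further token must be turquoise, so 268 + 8 = 276 draws guarantee 8 turquoise tokens.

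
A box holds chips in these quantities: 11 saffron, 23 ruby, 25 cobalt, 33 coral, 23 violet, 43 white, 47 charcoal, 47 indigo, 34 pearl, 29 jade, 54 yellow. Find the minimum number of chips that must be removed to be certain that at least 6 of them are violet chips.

352

In the worst case for collecting violet chips, every non-violet chip comes out first.
There are 11 + 23 + 25 + 33 + 43 + 47 + 47 + 34 + 29 + 54 = 346 non-violet chips altogether.
After those, each further chip must be violet, so 346 + 6 = 352 draws guarantee 6 violet chips.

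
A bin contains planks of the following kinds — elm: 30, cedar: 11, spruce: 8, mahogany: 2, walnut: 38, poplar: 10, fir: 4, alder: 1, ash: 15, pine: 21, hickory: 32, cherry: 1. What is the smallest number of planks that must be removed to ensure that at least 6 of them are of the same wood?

By pigeonhole, put each drawn plank into a box by wood. The largest draw with every box below 6 takes min(count, 5) from each wood; woods with fewer than 5 contribute all they have.
Σ min(cᵢ, 5) = 5 + 5 + 5 + 2 + 5 + 5 + 4 + 1 + 5 + 5 + 5 + 1 = 48.
Draw number 48 + 1 = 49 must push one box to 6.

49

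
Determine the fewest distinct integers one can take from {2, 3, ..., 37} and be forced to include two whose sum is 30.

A set avoiding the sum 30 can contain at most one of each pair {x, 30−x}, plus the 10 elements whose complement lies outside the range or equal to its own complement.
The integers 15, …, 37 (23 of them) are such a set: any two sum to at least 15+16 = 31 > 30.
Any 24th integer completes one of the 13 pairs, so 24 choices force a sum of 30.

24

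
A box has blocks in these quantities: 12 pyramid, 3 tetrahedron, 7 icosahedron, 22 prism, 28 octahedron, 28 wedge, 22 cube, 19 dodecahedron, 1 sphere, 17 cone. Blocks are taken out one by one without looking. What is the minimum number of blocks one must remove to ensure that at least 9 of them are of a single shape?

Pigeonhole: put each drawn block into a box by shape. The largest draw with every box below 9 takes min(count, 8) from each shape; shapes with fewer than 8 contribute all they have.
Σ min(cᵢ, 8) = 8 + 3 + 7 + 8 + 8 + 8 + 8 + 8 + 1 + 8 = 67.
Draw number 67 + 1 = 68 must push one box to 9.

68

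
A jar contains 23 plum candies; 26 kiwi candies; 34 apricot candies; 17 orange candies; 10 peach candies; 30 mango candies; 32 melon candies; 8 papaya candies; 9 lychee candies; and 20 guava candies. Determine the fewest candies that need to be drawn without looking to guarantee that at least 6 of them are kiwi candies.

In the worst case for collecting kiwi candies, every non-kiwi candy comes out first.
There are 23 + 34 + 17 + 10 + 30 + 32 + 8 + 9 + 20 = 183 non-kiwi candies altogether.
After those, each further candy must be kiwi, so 183 + 6 = 189 draws guarantee 6 kiwi candies.

189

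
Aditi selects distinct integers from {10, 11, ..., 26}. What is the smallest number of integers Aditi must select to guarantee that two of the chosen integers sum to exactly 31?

12

Two chosen integers sum to 31 exactly when both halves of some pair {x, 31−x} with 10 ≤ x ≤ 31−x ≤ 21 are chosen — 6 such pairs.
The remaining 5 elements (those with no distinct partner in range) can never complete a 31-sum, so the worst case takes all of them and one from each pair: 5 + 6 = 11.
Pigeonhole: the 12th integer has to be the second member of some pair, so 11 + 1 = 12.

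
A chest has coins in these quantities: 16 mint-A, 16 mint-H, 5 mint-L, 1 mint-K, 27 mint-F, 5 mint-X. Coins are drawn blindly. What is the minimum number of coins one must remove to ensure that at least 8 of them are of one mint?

33

By pigeonhole, the 6 mints are the holes; the coins drawn are the pigeons.
To avoid 8 of any one mint, the worst case takes at most 7 of each mint, or every coin of a mint that has fewer than 7.
That gives 7 + 7 + 5 + 1 + 7 + 5 = 32 coins with no mint reaching 8.
The next coin forces some mint to 8, so 32 + 1 = 33.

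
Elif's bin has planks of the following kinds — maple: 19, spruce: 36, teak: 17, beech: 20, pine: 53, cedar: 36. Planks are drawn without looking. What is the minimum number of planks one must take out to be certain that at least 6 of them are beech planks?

In the worst case for collecting beech planks, every non-beech plank comes out first.
There are 19 + 36 + 17 + 53 + 36 = 161 non-beech planks altogether.
After those, each further plank must be beech, so 161 + 6 = 167 draws guarantee 6 beech planks.

167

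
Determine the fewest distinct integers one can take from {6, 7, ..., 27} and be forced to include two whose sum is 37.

A set avoiding the sum 37 can contain at most one of each pair {x, 37−x}, plus the 4 elements whose complement lies outside the range.
The integers 6, …, 18 (13 of them) are such a set: any two sum to at least 6+7 = 13 and at most 17+18 = 35 < 37.
By pigeonhole, any 14th integer completes one of the 9 pairs, so 14 choices force a sum of 37.

14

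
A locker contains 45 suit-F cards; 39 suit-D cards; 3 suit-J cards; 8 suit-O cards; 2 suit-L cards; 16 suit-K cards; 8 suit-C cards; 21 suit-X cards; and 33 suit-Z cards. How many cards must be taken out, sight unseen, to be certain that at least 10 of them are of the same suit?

67

An adversary could hand out at most 9 cards per suit (4 suits run out sooner): 9 + 9 + 3 + 8 + 2 + 9 + 8 + 9 + 9 = 66 cards and still no suit has 10.
One more card lands in a suit already at 9, so 67 draws are enough and 66 are not.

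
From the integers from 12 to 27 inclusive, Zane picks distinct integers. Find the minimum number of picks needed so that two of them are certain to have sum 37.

Two chosen integers sum to 37 exactly when both halves of some pair {x, 37−x} with 12 ≤ x ≤ 37−x ≤ 25 are chosen — 7 such pairs.
The remaining 2 elements (those with no distinct partner in range) can never complete a 37-sum, so the worst case takes all of them and one from each pair: 2 + 7 = 9.
The 10th integer has to be the second member of some pair, so 9 + 1 = 10.

10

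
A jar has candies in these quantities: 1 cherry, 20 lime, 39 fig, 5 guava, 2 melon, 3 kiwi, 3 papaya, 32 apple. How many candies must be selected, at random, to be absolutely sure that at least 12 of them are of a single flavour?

An adversary could hand out at most 11 candies per flavour (5 flavours run out sooner): 1 + 11 + 11 + 5 + 2 + 3 + 3 + 11 = 47 candies and still no flavour has 12.
One more candy lands in a flavour already at 11, so 48 draws are enough and 47 are not.

48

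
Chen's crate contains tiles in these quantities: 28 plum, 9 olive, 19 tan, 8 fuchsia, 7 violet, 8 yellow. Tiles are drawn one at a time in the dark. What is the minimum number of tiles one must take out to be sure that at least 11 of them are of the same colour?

Pigeonhole: put each drawn tile into a box by colour. The largest draw with every box below 11 takes min(count, 10) from each colour; colours with fewer than 10 contribute all they have.
Σ min(cᵢ, 10) = 10 + 9 + 10 + 8 + 7 + 8 = 52.
Draw number 52 + 1 = 53 must push one box to 11.

53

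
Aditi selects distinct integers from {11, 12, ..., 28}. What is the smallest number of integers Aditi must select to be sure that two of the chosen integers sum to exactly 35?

A set avoiding the sum 35 can contain at most one of each pair {x, 35−x}, plus the 4 elements whose complement lies outside the range.
The integers 18, …, 28 (11 of them) are such a set: any two sum to at least 18+19 = 37 > 35.
By the pigeonhole principle, any 12th integer completes one of the 7 pairs, so 12 choices force a sum of 35.

12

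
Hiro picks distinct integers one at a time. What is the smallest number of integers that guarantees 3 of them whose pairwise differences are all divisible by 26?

Integers whose pairwise differences are multiples of 26 are exactly those sharing a remainder mod 26. By pigeonhole, the 26 residue classes mod 26 are the pigeonholes.
With 52 integers one could put 2 in each residue class and have no class reach 3.
The 53rd integer pushes some class to 3, so 26·2 + 1 = 53.

53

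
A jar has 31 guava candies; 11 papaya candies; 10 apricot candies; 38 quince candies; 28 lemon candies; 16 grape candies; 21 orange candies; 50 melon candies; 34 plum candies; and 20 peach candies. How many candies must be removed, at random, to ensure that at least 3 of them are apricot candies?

252

In the worst case for collecting apricot candies, every non-apricot candy comes out first.
There are 31 + 11 + 38 + 28 + 16 + 21 + 50 + 34 + 20 = 249 non-apricot candies altogether.
After those, each further candy must be apricot, so 249 + 3 = 252 draws guarantee 3 apricot candies.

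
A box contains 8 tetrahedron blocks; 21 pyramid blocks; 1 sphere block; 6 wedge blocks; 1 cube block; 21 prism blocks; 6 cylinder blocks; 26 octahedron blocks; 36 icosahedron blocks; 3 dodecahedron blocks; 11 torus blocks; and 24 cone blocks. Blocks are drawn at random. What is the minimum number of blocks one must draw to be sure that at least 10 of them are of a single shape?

80

The 12 shapes are the holes; the blocks drawn are the pigeons.
To avoid 10 of any one shape, the worst case takes at most 9 of each shape, or every block of a shape that has fewer than 9.
That gives 8 + 9 + 1 + 6 + 1 + 9 + 6 + 9 + 9 + 3 + 9 + 9 = 79 blocks with no shape reaching 10.
The next block forces some shape to 10, so 79 + 1 = 80.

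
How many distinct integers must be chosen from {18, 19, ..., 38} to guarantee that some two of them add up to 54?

Two chosen integers sum to 54 exactly when both halves of some pair {x, 54−x} with 18 ≤ x ≤ 54−x ≤ 36 are chosen — 9 such pairs.
The remaining 3 elements (those with no distinct partner in range) can never complete a 54-sum, so the worst case takes all of them and one from each pair: 3 + 9 = 12.
The 13th integer has to be the second member of some pair, so 12 + 1 = 13.

13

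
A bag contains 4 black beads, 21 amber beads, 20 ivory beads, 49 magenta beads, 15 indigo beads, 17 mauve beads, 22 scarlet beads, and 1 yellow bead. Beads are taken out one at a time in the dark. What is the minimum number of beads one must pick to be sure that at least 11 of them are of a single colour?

66

The 8 colours are the holes; the beads drawn are the pigeons.
To avoid 11 of any one colour, the worst case takes at most 10 of each colour, or every bead of a colour that has fewer than 10.
That gives 4 + 10 + 10 + 10 + 10 + 10 + 10 + 1 = 65 beads with no colour reaching 11.
The next bead forces some colour to 11, so 65 + 1 = 66.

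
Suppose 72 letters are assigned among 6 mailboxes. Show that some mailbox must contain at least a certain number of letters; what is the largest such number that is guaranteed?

The 6 mailboxes are the holes and the 72 letters are the pigeons.
If every mailbox held at most 11 letters, the total would be at most 6 × 11 = 66, which is less than 72.
So some mailbox holds at least ⌈72/6⌉ = 12 letters.

12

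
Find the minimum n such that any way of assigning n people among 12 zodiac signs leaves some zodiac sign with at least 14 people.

With 156 people one could put exactly 13 in each of the 12 zodiac signs, and no zodiac sign would reach 14.
One more person must land in a zodiac sign that already has 13, giving it 14.
So 12 × 13 + 1 = 157 people are required.

157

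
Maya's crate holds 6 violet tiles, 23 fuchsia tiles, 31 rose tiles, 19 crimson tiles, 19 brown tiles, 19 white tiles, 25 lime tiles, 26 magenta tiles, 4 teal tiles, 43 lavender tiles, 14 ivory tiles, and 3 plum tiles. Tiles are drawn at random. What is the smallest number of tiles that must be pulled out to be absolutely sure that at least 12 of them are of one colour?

113

Put each drawn tile into a box by colour. The largest draw with every box below 12 takes min(count, 11) from each colour; colours with fewer than 11 contribute all they have.
Σ min(cᵢ, 11) = 6 + 11 + 11 + 11 + 11 + 11 + 11 + 11 + 4 + 11 + 11 + 3 = 112.
Draw number 112 + 1 = 113 must push one box to 12.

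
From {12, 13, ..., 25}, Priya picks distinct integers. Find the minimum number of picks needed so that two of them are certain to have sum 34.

A set avoiding the sum 34 can contain at most one of each pair {x, 34−x}, plus the 4 elements whose complement lies outside the range or equal to its own complement.
The integers 17, …, 25 (9 of them) are such a set: any two sum to at least 17+18 = 35 > 34.
Pigeonhole: any 10th integer completes one of the 5 pairs, so 10 choices force a sum of 34.

10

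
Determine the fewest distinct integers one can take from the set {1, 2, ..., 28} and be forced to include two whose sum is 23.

A set avoiding the sum 23 can contain at most one of each pair {x, 23−x}, plus the 6 elements whose complement lies outside the range.
The integers 12, …, 28 (17 of them) are such a set: any two sum to at least 12+13 = 25 > 23.
Pigeonhole: any 18th integer completes one of the 11 pairs, so 18 choices force a sum of 23.

18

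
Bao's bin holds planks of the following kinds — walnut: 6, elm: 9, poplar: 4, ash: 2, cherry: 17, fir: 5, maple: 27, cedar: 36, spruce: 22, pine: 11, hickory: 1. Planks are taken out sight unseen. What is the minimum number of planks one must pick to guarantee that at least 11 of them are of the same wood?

Pigeonhole: the 11 woods are the holes; the planks drawn are the pigeons.
To avoid 11 of any one wood, the worst case takes at most 10 of each wood, or every plank of a wood that has fewer than 10.
That gives 6 + 9 + 4 + 2 + 10 + 5 + 10 + 10 + 10 + 10 + 1 = 77 planks with no wood reaching 11.
The next plank forces some wood to 11, so 77 + 1 = 78.

78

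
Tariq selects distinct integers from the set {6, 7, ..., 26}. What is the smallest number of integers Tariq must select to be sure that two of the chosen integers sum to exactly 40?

16

Two chosen integers sum to 40 exactly when both halves of some pair {x, 40−x} with 14 ≤ x ≤ 40−x ≤ 26 are chosen — 6 such pairs.
The remaining 9 elements (those with no distinct partner in range) can never complete a 40-sum, so the worst case takes all of them and one from each pair: 9 + 6 = 15.
The 16th integer has to be the second member of some pair, so 15 + 1 = 16.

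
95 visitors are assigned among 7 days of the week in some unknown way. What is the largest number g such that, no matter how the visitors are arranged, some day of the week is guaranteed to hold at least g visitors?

14

The 7 days of the week are the holes and the 95 visitors are the pigeons.
If every day of the week held at most 13 visitors, the total would be at most 7 × 13 = 91, which is less than 95.
So some day of the week holds at least ⌈95/7⌉ = 14 visitors.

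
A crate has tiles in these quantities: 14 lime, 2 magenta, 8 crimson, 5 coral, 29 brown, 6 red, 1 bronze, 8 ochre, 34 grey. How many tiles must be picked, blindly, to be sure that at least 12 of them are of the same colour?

The 9 colours are the holes; the tiles drawn are the pigeons.
To avoid 12 of any one colour, the worst case takes at most 11 of each colour, or every tile of a colour that has fewer than 11.
That gives 11 + 2 + 8 + 5 + 11 + 6 + 1 + 8 + 11 = 63 tiles with no colour reaching 12.
The next tile forces some colour to 12, so 63 + 1 = 64.

64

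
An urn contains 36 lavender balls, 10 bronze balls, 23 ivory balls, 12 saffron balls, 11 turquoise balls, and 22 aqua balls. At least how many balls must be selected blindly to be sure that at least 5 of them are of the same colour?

The 6 colours are the holes; the balls drawn are the pigeons.
To avoid 5 of any one colour, the worst case takes at most 4 of each colour.
That gives 4 + 4 + 4 + 4 + 4 + 4 = 24 balls with no colour reaching 5.
The next ball forces some colour to 5, so 24 + 1 = 25.

25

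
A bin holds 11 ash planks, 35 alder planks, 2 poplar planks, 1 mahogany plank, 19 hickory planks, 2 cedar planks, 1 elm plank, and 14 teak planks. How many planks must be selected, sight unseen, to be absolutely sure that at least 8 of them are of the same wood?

35

By pigeonhole, the 8 woods are the holes; the planks drawn are the pigeons.
To avoid 8 of any one wood, the worst case takes at most 7 of each wood, or every plank of a wood that has fewer than 7.
That gives 7 + 7 + 2 + 1 + 7 + 2 + 1 + 7 = 34 planks with no wood reaching 8.
The next plank forces some wood to 8, so 34 + 1 = 35.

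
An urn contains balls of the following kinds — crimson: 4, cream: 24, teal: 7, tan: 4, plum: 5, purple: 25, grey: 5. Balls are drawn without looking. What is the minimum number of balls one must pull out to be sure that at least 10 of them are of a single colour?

An adversary could hand out at most 9 balls per colour (5 colours run out sooner): 4 + 9 + 7 + 4 + 5 + 9 + 5 = 43 balls and still no colour has 10.
By the pigeonhole principle, one more ball lands in a colour already at 9, so 44 draws are enough and 43 are not.

44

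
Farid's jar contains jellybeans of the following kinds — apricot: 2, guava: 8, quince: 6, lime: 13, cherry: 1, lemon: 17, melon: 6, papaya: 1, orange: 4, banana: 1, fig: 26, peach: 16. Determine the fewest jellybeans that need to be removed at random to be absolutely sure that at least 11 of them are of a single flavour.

Put each drawn jellybean into a box by flavour. The largest draw with every box below 11 takes min(count, 10) from each flavour; flavours with fewer than 10 contribute all they have.
Σ min(cᵢ, 10) = 2 + 8 + 6 + 10 + 1 + 10 + 6 + 1 + 4 + 1 + 10 + 10 = 69.
Draw number 69 + 1 = 70 must push one box to 11.

70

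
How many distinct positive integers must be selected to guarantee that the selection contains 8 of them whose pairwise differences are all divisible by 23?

Integers whose pairwise differences are multiples of 23 are exactly those sharing a remainder mod 23. The 23 residue classes mod 23 are the pigeonholes.
With 161 integers one could put 7 in each residue class and have no class reach 8.
The 162nd integer pushes some class to 8, so 23·7 + 1 = 162.

162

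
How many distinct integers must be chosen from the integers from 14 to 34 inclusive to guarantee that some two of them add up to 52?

Group the elements by complementary pair {x, 52−x}: {18,34}, {19,33}, {20,32}, …, giving 8 two-element pairs, the single value 26 (it cannot pair with itself since the integers are distinct), and 4 integers whose partner 52−x falls outside [14,34].
Treating each of those 13 groups as a pigeonhole, one can pick one integer per group — 13 integers — with no two summing to 52.
The 14th integer lands in an occupied pair, forcing a sum of 52.

14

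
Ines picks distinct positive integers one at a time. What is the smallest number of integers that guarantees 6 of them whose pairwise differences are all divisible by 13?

Integers whose pairwise differences are multiples of 13 are exactly those sharing a remainder mod 13. By the pigeonhole principle, the 13 residue classes mod 13 are the pigeonholes.
With 65 integers one could put 5 in each residue class and have no class reach 6.
The 66th integer pushes some class to 6, so 13·5 + 1 = 66.

66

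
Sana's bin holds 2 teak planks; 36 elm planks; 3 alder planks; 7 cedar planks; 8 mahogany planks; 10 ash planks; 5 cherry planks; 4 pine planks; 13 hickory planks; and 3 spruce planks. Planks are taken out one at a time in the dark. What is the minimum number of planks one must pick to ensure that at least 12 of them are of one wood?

The 10 woods are the holes; the planks drawn are the pigeons.
To avoid 12 of any one wood, the worst case takes at most 11 of each wood, or every plank of a wood that has fewer than 11.
That gives 2 + 11 + 3 + 7 + 8 + 10 + 5 + 4 + 11 + 3 = 64 planks with no wood reaching 12.
The next plank forces some wood to 12, so 64 + 1 = 65.

65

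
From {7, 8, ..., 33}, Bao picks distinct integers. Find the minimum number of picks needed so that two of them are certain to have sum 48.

19

A set avoiding the sum 48 can contain at most one of each pair {x, 48−x}, plus the 9 elements whose complement lies outside the range or equal to its own complement.
The integers 7, …, 24 (18 of them) are such a set: any two sum to at least 7+8 = 15 and at most 23+24 = 47 < 48.
By the pigeonhole principle, any 19th integer completes one of the 9 pairs, so 19 choices force a sum of 48.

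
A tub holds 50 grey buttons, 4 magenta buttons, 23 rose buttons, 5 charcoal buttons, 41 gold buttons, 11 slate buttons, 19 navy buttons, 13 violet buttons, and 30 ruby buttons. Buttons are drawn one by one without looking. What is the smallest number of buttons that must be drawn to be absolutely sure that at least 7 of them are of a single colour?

52

Put each drawn button into a box by colour. The largest draw with every box below 7 takes min(count, 6) from each colour; colours with fewer than 6 contribute all they have.
Σ min(cᵢ, 6) = 6 + 4 + 6 + 5 + 6 + 6 + 6 + 6 + 6 = 51.
Draw number 51 + 1 = 52 must push one box to 7.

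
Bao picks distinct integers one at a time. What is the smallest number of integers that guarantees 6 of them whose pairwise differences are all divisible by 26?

Integers whose pairwise differences are multiples of 26 are exactly those sharing a remainder mod 26. By pigeonhole, the 26 residue classes mod 26 are the pigeonholes.
With 130 integers one could put 5 in each residue class and have no class reach 6.
The 131st integer pushes some class to 6, so 26·5 + 1 = 131.

131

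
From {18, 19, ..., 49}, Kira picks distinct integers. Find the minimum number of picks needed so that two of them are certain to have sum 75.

21

Two chosen integers sum to 75 exactly when both halves of some pair {x, 75−x} with 26 ≤ x ≤ 75−x ≤ 49 are chosen — 12 such pairs.
The remaining 8 elements (those with no distinct partner in range) can never complete a 75-sum, so the worst case takes all of them and one from each pair: 8 + 12 = 20.
The 21st integer has to be the second member of some pair, so 20 + 1 = 21.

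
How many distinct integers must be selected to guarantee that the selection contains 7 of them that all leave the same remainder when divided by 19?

By the pigeonhole principle, the 19 residue classes mod 19 are the pigeonholes.
With 114 integers one could put 6 in each residue class and have no class reach 7.
The 115th integer pushes some class to 7, so 19·6 + 1 = 115.

115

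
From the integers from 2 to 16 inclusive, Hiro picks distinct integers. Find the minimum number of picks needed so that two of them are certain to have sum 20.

10

A set avoiding the sum 20 can contain at most one of each pair {x, 20−x}, plus the 3 elements whose complement lies outside the range or equal to its own complement.
The integers 2, …, 10 (9 of them) are such a set: any two sum to at least 2+3 = 5 and at most 9+10 = 19 < 20.
Pigeonhole: any 10th integer completes one of the 6 pairs, so 10 choices force a sum of 20.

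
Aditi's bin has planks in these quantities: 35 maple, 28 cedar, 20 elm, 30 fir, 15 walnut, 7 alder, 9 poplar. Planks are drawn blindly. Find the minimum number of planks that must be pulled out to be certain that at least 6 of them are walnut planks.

In the worst case for collecting walnut planks, every non-walnut plank comes out first.
There are 35 + 28 + 20 + 30 + 7 + 9 = 129 non-walnut planks altogether.
After those, each further plank must be walnut, so 129 + 6 = 135 draws guarantee 6 walnut planks.

135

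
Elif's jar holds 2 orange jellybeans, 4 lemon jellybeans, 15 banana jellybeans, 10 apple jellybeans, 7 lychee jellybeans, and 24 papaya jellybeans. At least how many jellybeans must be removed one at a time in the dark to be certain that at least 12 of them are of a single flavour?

46

Put each drawn jellybean into a box by flavour. The largest draw with every box below 12 takes min(count, 11) from each flavour; flavours with fewer than 11 contribute all they have.
Σ min(cᵢ, 11) = 2 + 4 + 11 + 10 + 7 + 11 = 45.
Draw number 45 + 1 = 46 must push one box to 12.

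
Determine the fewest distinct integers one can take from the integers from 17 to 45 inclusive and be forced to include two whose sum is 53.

20

Two chosen integers sum to 53 exactly when both halves of some pair {x, 53−x} with 17 ≤ x ≤ 53−x ≤ 36 are chosen — 10 such pairs.
The remaining 9 elements (those with no distinct partner in range) can never complete a 53-sum, so the worst case takes all of them and one from each pair: 9 + 10 = 19.
The 20th integer has to be the second member of some pair, so 19 + 1 = 20.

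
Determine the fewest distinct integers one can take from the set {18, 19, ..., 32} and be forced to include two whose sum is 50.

9

Group the elements by complementary pair {x, 50−x}: {18,32}, {19,31}, {20,30}, …, giving 7 two-element pairs and the single value 25 (it cannot pair with itself since the integers are distinct).
Treating each of those 8 groups as a pigeonhole, one can pick one integer per group — 8 integers — with no two summing to 50.
The 9th integer lands in an occupied pair, forcing a sum of 50.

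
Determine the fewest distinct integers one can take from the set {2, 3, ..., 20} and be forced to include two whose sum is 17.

Group the elements by complementary pair {x, 17−x}: {2,15}, {3,14}, {4,13}, …, giving 7 two-element pairs and 5 integers whose partner 17−x falls outside [2,20].
Treating each of those 12 groups as a pigeonhole, one can pick one integer per group — 12 integers — with no two summing to 17.
The 13th integer lands in an occupied pair, forcing a sum of 17.

13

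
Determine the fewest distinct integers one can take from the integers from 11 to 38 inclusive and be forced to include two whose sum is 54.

Group the elements by complementary pair {x, 54−x}: {16,38}, {17,37}, {18,36}, …, giving 11 two-element pairs; the single value 27 (it cannot pair with itself since the integers are distinct); and 5 integers whose partner 54−x falls outside [11,38].
By pigeonhole, treating each of those 17 groups as a pigeonhole, one can pick one integer per group — 17 integers — with no two summing to 54.
The 18th integer lands in an occupied pair, forcing a sum of 54.

18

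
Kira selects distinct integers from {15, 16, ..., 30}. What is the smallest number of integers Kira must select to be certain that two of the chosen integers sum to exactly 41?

11

Two chosen integers sum to 41 exactly when both halves of some pair {x, 41−x} with 15 ≤ x ≤ 41−x ≤ 26 are chosen — 6 such pairs.
The remaining 4 elements (those with no distinct partner in range) can never complete a 41-sum, so the worst case takes all of them and one from each pair: 4 + 6 = 10.
The 11th integer has to be the second member of some pair, so 10 + 1 = 11.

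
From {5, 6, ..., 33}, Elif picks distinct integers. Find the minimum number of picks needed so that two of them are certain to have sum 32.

19

Two chosen integers sum to 32 exactly when both halves of some pair {x, 32−x} with 5 ≤ x ≤ 32−x ≤ 27 are chosen — 11 such pairs.
The remaining 7 elements (those with no distinct partner in range) can never complete a 32-sum, so the worst case takes all of them and one from each pair: 7 + 11 = 18.
The 19th integer has to be the second member of some pair, so 18 + 1 = 19.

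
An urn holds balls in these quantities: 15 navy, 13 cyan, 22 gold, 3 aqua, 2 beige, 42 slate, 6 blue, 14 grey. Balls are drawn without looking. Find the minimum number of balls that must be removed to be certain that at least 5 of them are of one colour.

30

By pigeonhole, put each drawn ball into a box by colour. The largest draw with every box below 5 takes min(count, 4) from each colour; colours with fewer than 4 contribute all they have.
Σ min(cᵢ, 4) = 4 + 4 + 4 + 3 + 2 + 4 + 4 + 4 = 29.
Draw number 29 + 1 = 30 must push one box to 5.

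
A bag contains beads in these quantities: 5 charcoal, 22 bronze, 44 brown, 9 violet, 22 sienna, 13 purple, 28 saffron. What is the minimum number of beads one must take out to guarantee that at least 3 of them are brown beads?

102

In the worst case for collecting brown beads, every non-brown bead comes out first.
There are 5 + 22 + 9 + 22 + 13 + 28 = 99 non-brown beads altogether.
After those, each further bead must be brown, so 99 + 3 = 102 draws guarantee 3 brown beads.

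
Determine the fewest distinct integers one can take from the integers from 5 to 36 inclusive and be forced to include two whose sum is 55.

Group the elements by complementary pair {x, 55−x}: {19,36}, {20,35}, {21,34}, …, giving 9 two-element pairs and 14 integers whose partner 55−x falls outside [5,36].
By pigeonhole, treating each of those 23 groups as a pigeonhole, one can pick one integer per group — 23 integers — with no two summing to 55.
The 24th integer lands in an occupied pair, forcing a sum of 55.

24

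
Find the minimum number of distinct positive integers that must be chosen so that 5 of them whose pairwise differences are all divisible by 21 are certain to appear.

Integers whose pairwise differences are multiples of 21 are exactly those sharing a remainder mod 21. Pigeonhole: the 21 residue classes mod 21 are the pigeonholes.
With 84 integers one could put 4 in each residue class and have no class reach 5.
The 85th integer pushes some class to 5, so 21·4 + 1 = 85.

85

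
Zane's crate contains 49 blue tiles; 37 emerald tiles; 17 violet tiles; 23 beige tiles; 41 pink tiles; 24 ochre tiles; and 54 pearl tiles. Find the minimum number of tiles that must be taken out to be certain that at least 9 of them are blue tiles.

205

In the worst case for collecting blue tiles, every non-blue tile comes out first.
There are 37 + 17 + 23 + 41 + 24 + 54 = 196 non-blue tiles altogether.
After those, each further tile must be blue, so 196 + 9 = 205 draws guarantee 9 blue tiles.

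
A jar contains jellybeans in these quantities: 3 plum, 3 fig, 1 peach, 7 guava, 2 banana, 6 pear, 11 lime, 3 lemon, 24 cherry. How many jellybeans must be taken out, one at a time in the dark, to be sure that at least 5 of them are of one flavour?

29

The 9 flavours are the holes; the jellybeans drawn are the pigeons.
To avoid 5 of any one flavour, the worst case takes at most 4 of each flavour, or every jellybean of a flavour that has fewer than 4.
That gives 3 + 3 + 1 + 4 + 2 + 4 + 4 + 3 + 4 = 28 jellybeans with no flavour reaching 5.
The next jellybean forces some flavour to 5, so 28 + 1 = 29.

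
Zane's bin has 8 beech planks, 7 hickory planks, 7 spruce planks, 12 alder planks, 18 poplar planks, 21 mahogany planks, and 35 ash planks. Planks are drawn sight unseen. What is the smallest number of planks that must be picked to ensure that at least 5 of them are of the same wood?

29

The 7 woods are the holes; the planks drawn are the pigeons.
To avoid 5 of any one wood, the worst case takes at most 4 of each wood.
That gives 4 + 4 + 4 + 4 + 4 + 4 + 4 = 28 planks with no wood reaching 5.
The next plank forces some wood to 5, so 28 + 1 = 29.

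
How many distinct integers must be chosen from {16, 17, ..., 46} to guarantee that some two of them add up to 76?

24

Group the elements by complementary pair {x, 76−x}: {30,46}, {31,45}, {32,44}, …, giving 8 two-element pairs, the single value 38 (it cannot pair with itself since the integers are distinct), and 14 integers whose partner 76−x falls outside [16,46].
By pigeonhole, treating each of those 23 groups as a pigeonhole, one can pick one integer per group — 23 integers — with no two summing to 76.
The 24th integer lands in an occupied pair, forcing a sum of 76.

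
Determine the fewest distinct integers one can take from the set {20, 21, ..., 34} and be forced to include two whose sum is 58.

Two chosen integers sum to 58 exactly when both halves of some pair {x, 58−x} with 24 ≤ x ≤ 58−x ≤ 34 are chosen — 5 such pairs.
The remaining 5 elements (those with no distinct partner in range) can never complete a 58-sum, so the worst case takes all of them and one from each pair: 5 + 5 = 10.
By the pigeonhole principle, the 11th integer has to be the second member of some pair, so 10 + 1 = 11.

11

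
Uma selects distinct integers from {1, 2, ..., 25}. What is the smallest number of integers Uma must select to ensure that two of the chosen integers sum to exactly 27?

Two chosen integers sum to 27 exactly when both halves of some pair {x, 27−x} with 2 ≤ x ≤ 27−x ≤ 25 are chosen — 12 such pairs.
The remaining 1 element (those with no distinct partner in range) can never complete a 27-sum, so the worst case takes all of them and one from each pair: 1 + 12 = 13.
By the pigeonhole principle, the 14th integer has to be the second member of some pair, so 13 + 1 = 14.

14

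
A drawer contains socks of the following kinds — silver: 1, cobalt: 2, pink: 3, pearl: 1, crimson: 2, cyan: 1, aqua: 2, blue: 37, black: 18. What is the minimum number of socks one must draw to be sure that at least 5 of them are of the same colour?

By the pigeonhole principle, the 9 colours are the holes; the socks drawn are the pigeons.
To avoid 5 of any one colour, the worst case takes at most 4 of each colour, or every sock of a colour that has fewer than 4.
That gives 1 + 2 + 3 + 1 + 2 + 1 + 2 + 4 + 4 = 20 socks with no colour reaching 5.
The next sock forces some colour to 5, so 20 + 1 = 21.

21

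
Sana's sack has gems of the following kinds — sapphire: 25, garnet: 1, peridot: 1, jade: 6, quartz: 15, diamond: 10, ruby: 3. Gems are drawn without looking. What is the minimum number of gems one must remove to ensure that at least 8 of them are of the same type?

33

Put each drawn gem into a box by type. The largest draw with every box below 8 takes min(count, 7) from each type; types with fewer than 7 contribute all they have.
Σ min(cᵢ, 7) = 7 + 1 + 1 + 6 + 7 + 7 + 3 = 32.
Draw number 32 + 1 = 33 must push one box to 8.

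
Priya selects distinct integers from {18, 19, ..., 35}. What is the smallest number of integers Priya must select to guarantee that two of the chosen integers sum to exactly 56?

12

A set avoiding the sum 56 can contain at most one of each pair {x, 56−x}, plus the 4 elements whose complement lies outside the range or equal to its own complement.
The integers 18, …, 28 (11 of them) are such a set: any two sum to at least 18+19 = 37 and at most 27+28 = 55 < 56.
Pigeonhole: any 12th integer completes one of the 7 pairs, so 12 choices force a sum of 56.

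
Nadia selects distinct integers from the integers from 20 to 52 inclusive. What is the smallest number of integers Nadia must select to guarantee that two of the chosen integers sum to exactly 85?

A set avoiding the sum 85 can contain at most one of each pair {x, 85−x}, plus the 13 elements whose complement lies outside the range.
The integers 20, …, 42 (23 of them) are such a set: any two sum to at least 20+21 = 41 and at most 41+42 = 83 < 85.
By pigeonhole, any 24th integer completes one of the 10 pairs, so 24 choices force a sum of 85.

24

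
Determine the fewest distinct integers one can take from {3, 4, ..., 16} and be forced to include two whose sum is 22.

Two chosen integers sum to 22 exactly when both halves of some pair {x, 22−x} with 6 ≤ x ≤ 22−x ≤ 16 are chosen — 5 such pairs.
The remaining 4 elements (those with no distinct partner in range) can never complete a 22-sum, so the worst case takes all of them and one from each pair: 4 + 5 = 9.
By pigeonhole, the 10th integer has to be the second member of some pair, so 9 + 1 = 10.

10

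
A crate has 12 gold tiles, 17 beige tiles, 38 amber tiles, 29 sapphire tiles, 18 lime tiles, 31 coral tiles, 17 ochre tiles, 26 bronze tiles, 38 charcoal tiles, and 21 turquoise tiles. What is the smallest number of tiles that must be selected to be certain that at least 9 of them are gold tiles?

In the worst case for collecting gold tiles, every non-gold tile comes out first.
There are 17 + 38 + 29 + 18 + 31 + 17 + 26 + 38 + 21 = 235 non-gold tiles altogether.
After those, each further tile must be gold, so 235 + 9 = 244 draws guarantee 9 gold tiles.

244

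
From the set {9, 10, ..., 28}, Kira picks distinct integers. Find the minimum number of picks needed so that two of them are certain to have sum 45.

15

A set avoiding the sum 45 can contain at most one of each pair {x, 45−x}, plus the 8 elements whose complement lies outside the range.
The integers 9, …, 22 (14 of them) are such a set: any two sum to at least 9+10 = 19 and at most 21+22 = 43 < 45.
Any 15th integer completes one of the 6 pairs, so 15 choices force a sum of 45.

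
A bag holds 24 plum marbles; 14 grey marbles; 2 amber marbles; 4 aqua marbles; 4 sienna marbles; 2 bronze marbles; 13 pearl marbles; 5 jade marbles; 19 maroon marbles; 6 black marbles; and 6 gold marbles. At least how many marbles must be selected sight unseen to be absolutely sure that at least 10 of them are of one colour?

66

By the pigeonhole principle, the 11 colours are the holes; the marbles drawn are the pigeons.
To avoid 10 of any one colour, the worst case takes at most 9 of each colour, or every marble of a colour that has fewer than 9.
That gives 9 + 9 + 2 + 4 + 4 + 2 + 9 + 5 + 9 + 6 + 6 = 65 marbles with no colour reaching 10.
The next marble forces some colour to 10, so 65 + 1 = 66.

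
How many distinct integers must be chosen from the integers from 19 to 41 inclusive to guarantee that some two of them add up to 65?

15

Two chosen integers sum to 65 exactly when both halves of some pair {x, 65−x} with 24 ≤ x ≤ 65−x ≤ 41 are chosen — 9 such pairs.
The remaining 5 elements (those with no distinct partner in range) can never complete a 65-sum, so the worst case takes all of them and one from each pair: 5 + 9 = 14.
By the pigeonhole principle, the 15th integer has to be the second member of some pair, so 14 + 1 = 15.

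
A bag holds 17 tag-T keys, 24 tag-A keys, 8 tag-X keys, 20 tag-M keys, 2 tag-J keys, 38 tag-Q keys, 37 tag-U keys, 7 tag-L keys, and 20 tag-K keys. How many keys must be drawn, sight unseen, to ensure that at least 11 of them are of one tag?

78

By pigeonhole, the 9 tags are the holes; the keys drawn are the pigeons.
To avoid 11 of any one tag, the worst case takes at most 10 of each tag, or every key of a tag that has fewer than 10.
That gives 10 + 10 + 8 + 10 + 2 + 10 + 10 + 7 + 10 = 77 keys with no tag reaching 11.
The next key forces some tag to 11, so 77 + 1 = 78.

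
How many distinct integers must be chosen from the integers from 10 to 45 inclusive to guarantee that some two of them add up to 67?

Two chosen integers sum to 67 exactly when both halves of some pair {x, 67−x} with 22 ≤ x ≤ 67−x ≤ 45 are chosen — 12 such pairs.
The remaining 12 elements (those with no distinct partner in range) can never complete a 67-sum, so the worst case takes all of them and one from each pair: 12 + 12 = 24.
Pigeonhole: the 25th integer has to be the second member of some pair, so 24 + 1 = 25.

25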